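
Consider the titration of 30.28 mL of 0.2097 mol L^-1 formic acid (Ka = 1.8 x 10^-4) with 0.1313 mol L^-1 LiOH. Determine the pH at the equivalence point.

n(HCOOH) = 0.2097 x 0.03028 = 0.006350 mol; V(LiOH) at equivalence = 0.006350/0.1313 = 0.04836 L.
At equivalence all the acid is converted to HCOO-; total volume = 0.03028 + 0.04836 = 0.07864 L, so [HCOO-] = 0.006350/0.07864 = 0.08074 M.
Kb = Kw/Ka = 1.0e-14 / 1.8 x 10^-4 = 5.56e-11.
[OH^-] = sqrt(Kb x [HCOO-]) = sqrt(5.56e-11 x 0.08074) = 2.12e-6 M.
pOH = 5.67, so pH = 14.00 - 5.67 = 8.33.

8.33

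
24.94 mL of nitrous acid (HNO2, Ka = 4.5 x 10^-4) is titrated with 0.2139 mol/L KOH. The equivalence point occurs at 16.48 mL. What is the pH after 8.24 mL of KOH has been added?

8.24 mL is exactly half the equivalence volume (16.48/2), i.e. the half-equivalence point.
There, n(HA) = n(A^-), so pH = pKa = -log(4.5 x 10^-4) = 3.35.

3.35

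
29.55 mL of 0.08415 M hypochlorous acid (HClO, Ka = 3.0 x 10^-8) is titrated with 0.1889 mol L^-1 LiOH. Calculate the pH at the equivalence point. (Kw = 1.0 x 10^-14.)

10.14

n(HClO) = 0.08415 x 0.02955 = 0.002487 mol; V(LiOH) at equivalence = 0.002487/0.1889 = 0.01316 L.
At equivalence all the acid is converted to ClO-; total volume = 0.02955 + 0.01316 = 0.04271 L, so [ClO-] = 0.002487/0.04271 = 0.05822 M.
Kb = Kw/Ka = 1.0e-14 / 3.0 x 10^-8 = 3.33e-7.
[OH^-] = sqrt(Kb x [ClO-]) = sqrt(3.33e-7 x 0.05822) = 0.000139 M.
pOH = 3.86, so pH = 14.00 - 3.86 = 10.14.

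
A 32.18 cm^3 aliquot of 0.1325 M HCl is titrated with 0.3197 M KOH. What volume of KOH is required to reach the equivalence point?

n(HCl) = 0.1325 mol/L x 0.03218 L = 0.004264 mol.
At equivalence n(KOH) = n(HCl) = 0.004264 mol.
V(KOH) = 0.004264 / 0.3197 = 0.01334 L = 13.3 mL.

13.3 mL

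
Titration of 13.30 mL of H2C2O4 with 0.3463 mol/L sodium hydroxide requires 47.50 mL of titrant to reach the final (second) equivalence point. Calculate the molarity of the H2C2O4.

n(NaOH) = 0.3463 x 0.04750 = 0.01645 mol.
At the final (second) equivalence point, 2 mol OH^- react per mol H2C2O4, so n(H2C2O4) = 0.01645 / 2 = 0.008225 mol.
[H2C2O4] = 0.008225 / 0.01330 L = 0.618 M.

0.618 M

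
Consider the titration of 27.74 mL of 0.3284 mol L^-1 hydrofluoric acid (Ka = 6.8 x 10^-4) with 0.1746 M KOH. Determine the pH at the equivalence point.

8.11

n(HF) = 0.3284 x 0.02774 = 0.009110 mol; V(KOH) at equivalence = 0.009110/0.1746 = 0.05218 L.
At equivalence all the acid is converted to F-; total volume = 0.02774 + 0.05218 = 0.07992 L, so [F-] = 0.009110/0.07992 = 0.1140 M.
Kb = Kw/Ka = 1.0e-14 / 6.8 x 10^-4 = 1.47e-11.
[OH^-] = sqrt(Kb x [F-]) = sqrt(1.47e-11 x 0.1140) = 1.29e-6 M.
pOH = 5.89, so pH = 14.00 - 5.89 = 8.11.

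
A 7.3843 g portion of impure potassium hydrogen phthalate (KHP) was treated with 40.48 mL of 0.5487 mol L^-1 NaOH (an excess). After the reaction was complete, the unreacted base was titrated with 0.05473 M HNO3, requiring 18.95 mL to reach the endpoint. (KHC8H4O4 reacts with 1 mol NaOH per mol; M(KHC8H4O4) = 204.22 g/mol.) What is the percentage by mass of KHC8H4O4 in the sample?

Total n(NaOH) added = 0.5487 x 0.04048 = 0.02221 mol.
n(HNO3) used = 0.05473 x 0.01895 = 0.001037 mol, which equals the excess n(NaOH).
So n(NaOH) consumed by the sample = 0.02221 - 0.001037 = 0.02117 mol.
n(KHC8H4O4) = 0.02117 / 1 = 0.02117 mol.
mass KHC8H4O4 = 0.02117 x 204.22 = 4.324 g, so %KHC8H4O4 = 4.324/7.3843 x 100 = 58.6%.

58.6%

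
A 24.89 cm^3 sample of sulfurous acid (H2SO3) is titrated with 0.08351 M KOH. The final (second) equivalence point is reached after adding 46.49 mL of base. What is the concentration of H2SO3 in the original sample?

n(KOH) = 0.08351 x 0.04649 = 0.003882 mol.
At the final (second) equivalence point, 2 mol OH^- react per mol H2SO3, so n(H2SO3) = 0.003882 / 2 = 0.001941 mol.
[H2SO3] = 0.001941 / 0.02489 L = 0.0780 M.

0.0780 M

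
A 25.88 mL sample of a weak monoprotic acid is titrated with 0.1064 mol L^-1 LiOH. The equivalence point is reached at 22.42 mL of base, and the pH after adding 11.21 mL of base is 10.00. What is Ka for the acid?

1.0 x 10^-10

11.21 mL is half of the equivalence volume, so this is the half-equivalence point where [HA] = [A^-].
At half-equivalence pH = pKa, so pKa = 10.00.
Ka = 10^(-10.00) = 1.0 x 10^-10.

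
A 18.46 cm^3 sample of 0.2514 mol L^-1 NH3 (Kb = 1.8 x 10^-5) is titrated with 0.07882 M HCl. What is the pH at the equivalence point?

5.24

n(NH3) = 0.2514 x 0.01846 = 0.004641 mol; V(HCl) at equivalence = 0.004641/0.07882 = 0.05888 L.
At equivalence the base is fully converted to NH4+; total volume = 0.07734 L, so [NH4+] = 0.004641/0.07734 = 0.06001 M.
Ka(NH4+) = Kw/Kb = 1.0e-14 / 1.8 x 10^-5 = 5.56e-10.
[H^+] = sqrt(Ka x [NH4+]) = sqrt(5.56e-10 x 0.06001) = 5.77e-6 M.
pH = -log(5.77e-6) = 5.24.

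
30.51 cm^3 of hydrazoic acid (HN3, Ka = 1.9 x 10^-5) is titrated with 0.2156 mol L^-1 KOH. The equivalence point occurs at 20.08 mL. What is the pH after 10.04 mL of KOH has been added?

4.72

10.04 mL is exactly half the equivalence volume (20.08/2), i.e. the half-equivalence point.
There, n(HA) = n(A^-), so pH = pKa = -log(1.9 x 10^-5) = 4.72.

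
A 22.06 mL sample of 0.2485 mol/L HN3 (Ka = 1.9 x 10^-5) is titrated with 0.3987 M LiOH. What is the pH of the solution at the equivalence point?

8.95

n(HN3) = 0.2485 x 0.02206 = 0.005482 mol; V(LiOH) at equivalence = 0.005482/0.3987 = 0.01375 L.
At equivalence all the acid is converted to N3-; total volume = 0.02206 + 0.01375 = 0.03581 L, so [N3-] = 0.005482/0.03581 = 0.1531 M.
Kb = Kw/Ka = 1.0e-14 / 1.9 x 10^-5 = 5.26e-10.
[OH^-] = sqrt(Kb x [N3-]) = sqrt(5.26e-10 x 0.1531) = 8.98e-6 M.
pOH = 5.05, so pH = 14.00 - 5.05 = 8.95.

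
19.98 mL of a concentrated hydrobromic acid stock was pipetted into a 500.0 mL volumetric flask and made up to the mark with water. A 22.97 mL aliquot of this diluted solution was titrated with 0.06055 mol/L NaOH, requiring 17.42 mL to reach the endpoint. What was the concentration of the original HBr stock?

n(NaOH) = 0.06055 x 0.01742 = 0.001055 mol.
n(HBr) in the aliquot = 0.001055 mol.
[diluted HBr] = 0.001055 / 0.02297 = 0.04592 M.
Dilution factor = 500.0/19.98 = 25.03, so [stock] = 0.04592 x 25.03 = 1.15 M.

1.15 M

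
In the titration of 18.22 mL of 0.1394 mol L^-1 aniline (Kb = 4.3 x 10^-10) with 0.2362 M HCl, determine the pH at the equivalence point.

n(C6H5NH2) = 0.1394 x 0.01822 = 0.002540 mol; V(HCl) at equivalence = 0.002540/0.2362 = 0.01075 L.
At equivalence the base is fully converted to C6H5NH3+; total volume = 0.02897 L, so [C6H5NH3+] = 0.002540/0.02897 = 0.08766 M.
Ka(C6H5NH3+) = Kw/Kb = 1.0e-14 / 4.3 x 10^-10 = 2.33e-5.
[H^+] = sqrt(Ka x [C6H5NH3+]) = sqrt(2.33e-5 x 0.08766) = 0.00143 M.
pH = -log(0.00143) = 2.85.

2.85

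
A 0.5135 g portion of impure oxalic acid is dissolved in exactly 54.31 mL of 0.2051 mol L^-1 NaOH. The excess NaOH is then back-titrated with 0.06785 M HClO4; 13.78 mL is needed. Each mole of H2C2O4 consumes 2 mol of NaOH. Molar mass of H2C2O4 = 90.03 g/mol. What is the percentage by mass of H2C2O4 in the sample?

Total n(NaOH) added = 0.2051 x 0.05431 = 0.01114 mol.
n(HClO4) used = 0.06785 x 0.01378 = 0.0009350 mol, which equals the excess n(NaOH).
So n(NaOH) consumed by the sample = 0.01114 - 0.0009350 = 0.01020 mol.
n(H2C2O4) = 0.01020 / 2 = 0.005102 mol.
mass H2C2O4 = 0.005102 x 90.03 = 0.4593 g, so %H2C2O4 = 0.4593/0.5135 x 100 = 89.5%.

89.5%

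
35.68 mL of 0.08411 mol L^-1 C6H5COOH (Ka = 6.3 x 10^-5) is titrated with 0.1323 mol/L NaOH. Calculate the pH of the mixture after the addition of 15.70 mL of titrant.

4.55

Initial n(C6H5COOH) = 0.08411 x 0.03568 = 0.003001 mol.
n(NaOH) added = 0.1323 x 0.01570 = 0.002077 mol, converting that many moles of C6H5COOH to C6H5COO-.
Remaining n(C6H5COOH) = 0.0009239 mol; n(C6H5COO-) = 0.002077 mol.
By Henderson-Hasselbalch, pH = pKa + log([A^-]/[HA]) = 4.20 + log(0.002077/0.0009239) = 4.20 + (+0.35) = 4.55.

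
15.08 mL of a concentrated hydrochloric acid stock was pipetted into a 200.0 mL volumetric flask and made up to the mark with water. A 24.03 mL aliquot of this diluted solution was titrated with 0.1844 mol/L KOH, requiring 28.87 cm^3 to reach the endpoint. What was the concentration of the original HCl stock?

2.94 M

n(KOH) = 0.1844 x 0.02887 = 0.005324 mol.
n(HCl) in the aliquot = 0.005324 mol.
[diluted HCl] = 0.005324 / 0.02403 = 0.2215 M.
Dilution factor = 200.0/15.08 = 13.26, so [stock] = 0.2215 x 13.26 = 2.94 M.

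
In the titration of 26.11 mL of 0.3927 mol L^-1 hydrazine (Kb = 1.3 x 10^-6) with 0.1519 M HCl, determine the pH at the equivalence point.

4.54

n(N2H4) = 0.3927 x 0.02611 = 0.01025 mol; V(HCl) at equivalence = 0.01025/0.1519 = 0.06750 L.
At equivalence the base is fully converted to N2H5+; total volume = 0.09361 L, so [N2H5+] = 0.01025/0.09361 = 0.1095 M.
Ka(N2H5+) = Kw/Kb = 1.0e-14 / 1.3 x 10^-6 = 7.69e-9.
[H^+] = sqrt(Ka x [N2H5+]) = sqrt(7.69e-9 x 0.1095) = 2.90e-5 M.
pH = -log(2.90e-5) = 4.54.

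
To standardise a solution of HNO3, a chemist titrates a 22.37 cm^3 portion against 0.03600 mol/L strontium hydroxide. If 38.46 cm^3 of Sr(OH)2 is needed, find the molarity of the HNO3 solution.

n(Sr(OH)2) delivered = 0.03600 x 0.03846 = 0.001385 mol.
The reaction is 2 HNO3 + 1 Sr(OH)2, so n(HNO3) = 0.001385 x 2/1 = 0.002769 mol.
[HNO3] = 0.002769 mol / 0.02237 L = 0.124 M.

0.124 M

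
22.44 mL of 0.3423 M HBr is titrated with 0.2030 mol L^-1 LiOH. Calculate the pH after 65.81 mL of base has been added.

12.81

n(acid) = 0.3423 x 0.02244 = 0.007681 mol; n(LiOH) added = 0.2030 x 0.06581 = 0.01336 mol.
Base is in excess by 0.01336 - 0.007681 = 0.005678 mol in a total volume of 0.08825 L.
[OH^-] = 0.005678/0.08825 = 0.06434 M, so pOH = 1.19 and pH = 14.00 - 1.19 = 12.81.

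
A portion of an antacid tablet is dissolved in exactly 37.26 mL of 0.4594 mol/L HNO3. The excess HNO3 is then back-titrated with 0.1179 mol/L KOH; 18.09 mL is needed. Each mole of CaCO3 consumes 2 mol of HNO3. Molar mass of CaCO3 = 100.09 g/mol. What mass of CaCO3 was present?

Total n(HNO3) added = 0.4594 x 0.03726 = 0.01712 mol.
n(KOH) used = 0.1179 x 0.01809 = 0.002133 mol, which equals the excess n(HNO3).
So n(HNO3) consumed by the sample = 0.01712 - 0.002133 = 0.01498 mol.
n(CaCO3) = 0.01498 / 2 = 0.007492 mol.
mass = 0.007492 mol x 100.09 g/mol = 0.750 g.

0.750 g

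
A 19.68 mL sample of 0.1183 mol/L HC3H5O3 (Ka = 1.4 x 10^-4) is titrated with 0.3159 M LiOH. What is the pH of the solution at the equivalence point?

n(HC3H5O3) = 0.1183 x 0.01968 = 0.002328 mol; V(LiOH) at equivalence = 0.002328/0.3159 = 0.007370 L.
At equivalence all the acid is converted to C3H5O3-; total volume = 0.01968 + 0.007370 = 0.02705 L, so [C3H5O3-] = 0.002328/0.02705 = 0.08607 M.
Kb = Kw/Ka = 1.0e-14 / 1.4 x 10^-4 = 7.14e-11.
[OH^-] = sqrt(Kb x [C3H5O3-]) = sqrt(7.14e-11 x 0.08607) = 2.48e-6 M.
pOH = 5.61, so pH = 14.00 - 5.61 = 8.39.

8.39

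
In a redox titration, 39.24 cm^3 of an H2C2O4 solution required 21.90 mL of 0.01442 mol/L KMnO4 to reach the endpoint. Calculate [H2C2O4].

0.0201 M

n(KMnO4) = 0.01442 x 0.02190 = 0.0003158 mol.
From the balanced equation, 2 mol KMnO4 reacts with 5 mol H2C2O4, so n(H2C2O4) = 0.0003158 x 5/2 = 0.0007895 mol.
[H2C2O4] = 0.0007895 / 0.03924 L = 0.0201 M.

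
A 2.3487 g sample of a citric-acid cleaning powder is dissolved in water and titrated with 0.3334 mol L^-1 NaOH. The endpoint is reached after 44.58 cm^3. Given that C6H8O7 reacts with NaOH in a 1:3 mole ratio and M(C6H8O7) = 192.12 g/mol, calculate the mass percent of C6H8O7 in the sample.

n(NaOH) = 0.3334 x 0.04458 = 0.01486 mol.
n(C6H8O7) = 0.01486 / 3 = 0.004954 mol.
mass of C6H8O7 = 0.004954 x 192.12 = 0.9518 g.
% purity = 0.9518 / 2.3487 x 100 = 40.5%.

40.5%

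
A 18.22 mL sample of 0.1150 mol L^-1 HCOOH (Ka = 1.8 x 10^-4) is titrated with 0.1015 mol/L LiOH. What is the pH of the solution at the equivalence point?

8.24

n(HCOOH) = 0.1150 x 0.01822 = 0.002095 mol; V(LiOH) at equivalence = 0.002095/0.1015 = 0.02064 L.
At equivalence all the acid is converted to HCOO-; total volume = 0.01822 + 0.02064 = 0.03886 L, so [HCOO-] = 0.002095/0.03886 = 0.05391 M.
Kb = Kw/Ka = 1.0e-14 / 1.8 x 10^-4 = 5.56e-11.
[OH^-] = sqrt(Kb x [HCOO-]) = sqrt(5.56e-11 x 0.05391) = 1.73e-6 M.
pOH = 5.76, so pH = 14.00 - 5.76 = 8.24.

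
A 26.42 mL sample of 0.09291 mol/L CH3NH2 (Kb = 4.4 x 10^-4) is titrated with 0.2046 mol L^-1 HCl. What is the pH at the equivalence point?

n(CH3NH2) = 0.09291 x 0.02642 = 0.002455 mol; V(HCl) at equivalence = 0.002455/0.2046 = 0.01200 L.
At equivalence the base is fully converted to CH3NH3+; total volume = 0.03842 L, so [CH3NH3+] = 0.002455/0.03842 = 0.06389 M.
Ka(CH3NH3+) = Kw/Kb = 1.0e-14 / 4.4 x 10^-4 = 2.27e-11.
[H^+] = sqrt(Ka x [CH3NH3+]) = sqrt(2.27e-11 x 0.06389) = 1.21e-6 M.
pH = -log(1.21e-6) = 5.92.

5.92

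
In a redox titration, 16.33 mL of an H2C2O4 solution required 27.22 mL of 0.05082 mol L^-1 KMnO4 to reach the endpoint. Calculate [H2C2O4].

0.212 M

n(KMnO4) = 0.05082 x 0.02722 = 0.001383 mol.
From the balanced equation, 2 mol KMnO4 reacts with 5 mol H2C2O4, so n(H2C2O4) = 0.001383 x 5/2 = 0.003458 mol.
[H2C2O4] = 0.003458 / 0.01633 L = 0.212 M.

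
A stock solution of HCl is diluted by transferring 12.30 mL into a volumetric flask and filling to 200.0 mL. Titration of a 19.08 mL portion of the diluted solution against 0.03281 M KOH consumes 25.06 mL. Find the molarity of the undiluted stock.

n(KOH) = 0.03281 x 0.02506 = 0.0008222 mol.
n(HCl) in the aliquot = 0.0008222 mol.
[diluted HCl] = 0.0008222 / 0.01908 = 0.04309 M.
Dilution factor = 200.0/12.30 = 16.26, so [stock] = 0.04309 x 16.26 = 0.701 M.

0.701 M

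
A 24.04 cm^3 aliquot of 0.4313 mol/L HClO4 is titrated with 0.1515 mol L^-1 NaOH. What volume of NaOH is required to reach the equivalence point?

n(HClO4) = 0.4313 mol/L x 0.02404 L = 0.01037 mol.
At equivalence n(NaOH) = n(HClO4) = 0.01037 mol.
V(NaOH) = 0.01037 / 0.1515 = 0.06844 L = 68.4 mL.

68.4 mL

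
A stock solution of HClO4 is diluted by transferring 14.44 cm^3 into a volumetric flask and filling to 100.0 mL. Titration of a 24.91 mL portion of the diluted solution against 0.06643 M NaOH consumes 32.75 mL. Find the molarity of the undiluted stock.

0.605 M

n(NaOH) = 0.06643 x 0.03275 = 0.002176 mol.
n(HClO4) in the aliquot = 0.002176 mol.
[diluted HClO4] = 0.002176 / 0.02491 = 0.08734 M.
Dilution factor = 100.0/14.44 = 6.925, so [stock] = 0.08734 x 6.925 = 0.605 M.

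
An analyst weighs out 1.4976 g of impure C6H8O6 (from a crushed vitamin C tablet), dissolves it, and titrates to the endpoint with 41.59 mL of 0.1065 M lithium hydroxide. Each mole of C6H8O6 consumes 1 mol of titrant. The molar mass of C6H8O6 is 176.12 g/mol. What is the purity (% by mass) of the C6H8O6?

52.1%

n(LiOH) = 0.1065 x 0.04159 = 0.004429 mol.
n(C6H8O6) = 0.004429 / 1 = 0.004429 mol.
mass of C6H8O6 = 0.004429 x 176.12 = 0.7801 g.
% purity = 0.7801 / 1.4976 x 100 = 52.1%.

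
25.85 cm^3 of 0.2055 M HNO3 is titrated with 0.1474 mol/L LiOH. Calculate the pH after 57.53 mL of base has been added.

12.58

n(acid) = 0.2055 x 0.02585 = 0.005312 mol; n(LiOH) added = 0.1474 x 0.05753 = 0.008480 mol.
Base is in excess by 0.008480 - 0.005312 = 0.003168 mol in a total volume of 0.08338 L.
[OH^-] = 0.003168/0.08338 = 0.03799 M, so pOH = 1.42 and pH = 14.00 - 1.42 = 12.58.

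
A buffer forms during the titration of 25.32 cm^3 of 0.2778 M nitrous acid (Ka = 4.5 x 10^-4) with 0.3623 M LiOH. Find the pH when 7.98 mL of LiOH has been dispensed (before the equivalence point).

3.19

Initial n(HNO2) = 0.2778 x 0.02532 = 0.007034 mol.
n(LiOH) added = 0.3623 x 0.007980 = 0.002891 mol, converting that many moles of HNO2 to NO2-.
Remaining n(HNO2) = 0.004143 mol; n(NO2-) = 0.002891 mol.
By Henderson-Hasselbalch, pH = pKa + log([A^-]/[HA]) = 3.35 + log(0.002891/0.004143) = 3.35 + (-0.16) = 3.19.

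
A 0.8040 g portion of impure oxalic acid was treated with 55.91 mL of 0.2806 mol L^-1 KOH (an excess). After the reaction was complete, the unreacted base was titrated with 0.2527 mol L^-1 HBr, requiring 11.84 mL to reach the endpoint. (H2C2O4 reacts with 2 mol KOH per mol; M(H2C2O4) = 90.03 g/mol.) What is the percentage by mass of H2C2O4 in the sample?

Total n(KOH) added = 0.2806 x 0.05591 = 0.01569 mol.
n(HBr) used = 0.2527 x 0.01184 = 0.002992 mol, which equals the excess n(KOH).
So n(KOH) consumed by the sample = 0.01569 - 0.002992 = 0.01270 mol.
n(H2C2O4) = 0.01270 / 2 = 0.006348 mol.
mass H2C2O4 = 0.006348 x 90.03 = 0.5715 g, so %H2C2O4 = 0.5715/0.8040 x 100 = 71.1%.

71.1%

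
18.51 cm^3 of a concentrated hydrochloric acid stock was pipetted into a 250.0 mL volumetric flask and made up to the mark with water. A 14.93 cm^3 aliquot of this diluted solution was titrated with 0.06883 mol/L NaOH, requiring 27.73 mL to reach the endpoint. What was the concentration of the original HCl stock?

n(NaOH) = 0.06883 x 0.02773 = 0.001909 mol.
n(HCl) in the aliquot = 0.001909 mol.
[diluted HCl] = 0.001909 / 0.01493 = 0.1278 M.
Dilution factor = 250.0/18.51 = 13.51, so [stock] = 0.1278 x 13.51 = 1.73 M.

1.73 M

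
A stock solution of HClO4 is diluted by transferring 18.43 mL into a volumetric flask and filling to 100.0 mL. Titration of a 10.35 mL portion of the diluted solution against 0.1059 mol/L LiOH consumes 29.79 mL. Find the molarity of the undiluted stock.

n(LiOH) = 0.1059 x 0.02979 = 0.003155 mol.
n(HClO4) in the aliquot = 0.003155 mol.
[diluted HClO4] = 0.003155 / 0.01035 = 0.3048 M.
Dilution factor = 100.0/18.43 = 5.426, so [stock] = 0.3048 x 5.426 = 1.65 M.

1.65 M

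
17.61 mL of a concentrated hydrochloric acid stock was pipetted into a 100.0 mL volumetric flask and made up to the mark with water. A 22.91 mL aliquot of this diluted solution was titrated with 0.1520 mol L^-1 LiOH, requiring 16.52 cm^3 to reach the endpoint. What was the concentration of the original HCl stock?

0.622 M

n(LiOH) = 0.1520 x 0.01652 = 0.002511 mol.
n(HCl) in the aliquot = 0.002511 mol.
[diluted HCl] = 0.002511 / 0.02291 = 0.1096 M.
Dilution factor = 100.0/17.61 = 5.679, so [stock] = 0.1096 x 5.679 = 0.622 M.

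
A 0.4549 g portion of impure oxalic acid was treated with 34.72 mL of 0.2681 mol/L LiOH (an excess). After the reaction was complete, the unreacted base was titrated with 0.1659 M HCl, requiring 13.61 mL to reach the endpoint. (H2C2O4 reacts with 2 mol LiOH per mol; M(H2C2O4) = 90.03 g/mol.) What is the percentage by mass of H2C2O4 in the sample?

Total n(LiOH) added = 0.2681 x 0.03472 = 0.009308 mol.
n(HCl) used = 0.1659 x 0.01361 = 0.002258 mol, which equals the excess n(LiOH).
So n(LiOH) consumed by the sample = 0.009308 - 0.002258 = 0.007051 mol.
n(H2C2O4) = 0.007051 / 2 = 0.003525 mol.
mass H2C2O4 = 0.003525 x 90.03 = 0.3174 g, so %H2C2O4 = 0.3174/0.4549 x 100 = 69.8%.

69.8%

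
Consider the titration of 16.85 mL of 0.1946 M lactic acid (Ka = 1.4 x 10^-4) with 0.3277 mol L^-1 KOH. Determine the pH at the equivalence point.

n(HC3H5O3) = 0.1946 x 0.01685 = 0.003279 mol; V(KOH) at equivalence = 0.003279/0.3277 = 0.01001 L.
At equivalence all the acid is converted to C3H5O3-; total volume = 0.01685 + 0.01001 = 0.02686 L, so [C3H5O3-] = 0.003279/0.02686 = 0.1221 M.
Kb = Kw/Ka = 1.0e-14 / 1.4 x 10^-4 = 7.14e-11.
[OH^-] = sqrt(Kb x [C3H5O3-]) = sqrt(7.14e-11 x 0.1221) = 2.95e-6 M.
pOH = 5.53, so pH = 14.00 - 5.53 = 8.47.

8.47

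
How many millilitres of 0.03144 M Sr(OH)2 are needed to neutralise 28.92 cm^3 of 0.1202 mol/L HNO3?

n(HNO3) = 0.1202 mol/L x 0.02892 L = 0.003476 mol.
The neutralisation is 2 HNO3 : 1 Sr(OH)2, so n(Sr(OH)2) = 0.003476 x 1/2 = 0.001738 mol.
V(Sr(OH)2) = 0.001738 / 0.03144 = 0.05528 L = 55.3 mL.

55.3 mL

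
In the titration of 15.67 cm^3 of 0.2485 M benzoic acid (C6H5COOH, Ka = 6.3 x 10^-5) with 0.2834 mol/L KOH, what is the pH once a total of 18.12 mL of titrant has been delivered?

n(acid) = 0.2485 x 0.01567 = 0.003894 mol; n(KOH) added = 0.2834 x 0.01812 = 0.005135 mol.
Base is in excess by 0.005135 - 0.003894 = 0.001241 mol in a total volume of 0.03379 L.
[OH^-] = 0.001241/0.03379 = 0.03673 M, so pOH = 1.43 and pH = 14.00 - 1.43 = 12.57.

12.57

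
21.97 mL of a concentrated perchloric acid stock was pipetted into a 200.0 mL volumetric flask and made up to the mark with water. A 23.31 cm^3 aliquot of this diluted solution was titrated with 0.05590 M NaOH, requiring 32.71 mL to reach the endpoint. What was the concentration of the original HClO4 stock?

n(NaOH) = 0.05590 x 0.03271 = 0.001828 mol.
n(HClO4) in the aliquot = 0.001828 mol.
[diluted HClO4] = 0.001828 / 0.02331 = 0.07844 M.
Dilution factor = 200.0/21.97 = 9.103, so [stock] = 0.07844 x 9.103 = 0.714 M.

0.714 M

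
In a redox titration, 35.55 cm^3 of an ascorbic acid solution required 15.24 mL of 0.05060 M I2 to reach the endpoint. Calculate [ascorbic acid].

0.0217 M

n(I2) = 0.05060 x 0.01524 = 0.0007711 mol.
From the balanced equation, 1 mol I2 reacts with 1 mol ascorbic acid, so n(ascorbic acid) = 0.0007711 x 1/1 = 0.0007711 mol.
[ascorbic acid] = 0.0007711 / 0.03555 L = 0.0217 M.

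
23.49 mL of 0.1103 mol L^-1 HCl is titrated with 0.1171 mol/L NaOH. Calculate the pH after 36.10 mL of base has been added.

12.44

n(acid) = 0.1103 x 0.02349 = 0.002591 mol; n(NaOH) added = 0.1171 x 0.03610 = 0.004227 mol.
Base is in excess by 0.004227 - 0.002591 = 0.001636 mol in a total volume of 0.05959 L.
[OH^-] = 0.001636/0.05959 = 0.02746 M, so pOH = 1.56 and pH = 14.00 - 1.56 = 12.44.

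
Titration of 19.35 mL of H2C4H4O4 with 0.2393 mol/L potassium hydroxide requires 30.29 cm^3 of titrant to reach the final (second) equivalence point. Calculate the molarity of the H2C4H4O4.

0.187 M

n(KOH) = 0.2393 x 0.03029 = 0.007248 mol.
At the final (second) equivalence point, 2 mol OH^- react per mol H2C4H4O4, so n(H2C4H4O4) = 0.007248 / 2 = 0.003624 mol.
[H2C4H4O4] = 0.003624 / 0.01935 L = 0.187 M.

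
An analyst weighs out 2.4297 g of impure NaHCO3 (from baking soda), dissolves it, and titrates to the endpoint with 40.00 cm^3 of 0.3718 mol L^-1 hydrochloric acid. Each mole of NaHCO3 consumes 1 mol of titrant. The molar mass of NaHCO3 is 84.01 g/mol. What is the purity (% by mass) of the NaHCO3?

n(HCl) = 0.3718 x 0.04000 = 0.01487 mol.
n(NaHCO3) = 0.01487 / 1 = 0.01487 mol.
mass of NaHCO3 = 0.01487 x 84.01 = 1.249 g.
% purity = 1.249 / 2.4297 x 100 = 51.4%.

51.4%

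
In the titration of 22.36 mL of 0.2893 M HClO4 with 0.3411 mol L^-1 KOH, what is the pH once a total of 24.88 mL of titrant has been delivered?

12.63

n(acid) = 0.2893 x 0.02236 = 0.006469 mol; n(KOH) added = 0.3411 x 0.02488 = 0.008487 mol.
Base is in excess by 0.008487 - 0.006469 = 0.002018 mol in a total volume of 0.04724 L.
[OH^-] = 0.002018/0.04724 = 0.04271 M, so pOH = 1.37 and pH = 14.00 - 1.37 = 12.63.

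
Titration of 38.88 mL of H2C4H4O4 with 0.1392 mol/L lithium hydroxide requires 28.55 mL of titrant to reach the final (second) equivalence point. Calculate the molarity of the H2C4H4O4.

0.0511 M

n(LiOH) = 0.1392 x 0.02855 = 0.003974 mol.
At the final (second) equivalence point, 2 mol OH^- react per mol H2C4H4O4, so n(H2C4H4O4) = 0.003974 / 2 = 0.001987 mol.
[H2C4H4O4] = 0.001987 / 0.03888 L = 0.0511 M.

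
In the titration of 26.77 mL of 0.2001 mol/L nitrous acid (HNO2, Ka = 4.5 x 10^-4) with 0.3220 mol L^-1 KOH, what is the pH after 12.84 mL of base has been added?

3.88

Initial n(HNO2) = 0.2001 x 0.02677 = 0.005357 mol.
n(KOH) added = 0.3220 x 0.01284 = 0.004134 mol, converting that many moles of HNO2 to NO2-.
Remaining n(HNO2) = 0.001222 mol; n(NO2-) = 0.004134 mol.
By Henderson-Hasselbalch, pH = pKa + log([A^-]/[HA]) = 3.35 + log(0.004134/0.001222) = 3.35 + (+0.53) = 3.88.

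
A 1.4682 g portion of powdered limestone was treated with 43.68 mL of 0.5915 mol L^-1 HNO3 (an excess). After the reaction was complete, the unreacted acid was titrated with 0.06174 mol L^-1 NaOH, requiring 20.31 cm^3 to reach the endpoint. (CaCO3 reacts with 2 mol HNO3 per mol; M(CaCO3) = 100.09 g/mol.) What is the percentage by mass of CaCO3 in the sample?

83.8%

Total n(HNO3) added = 0.5915 x 0.04368 = 0.02584 mol.
n(NaOH) used = 0.06174 x 0.02031 = 0.001254 mol, which equals the excess n(HNO3).
So n(HNO3) consumed by the sample = 0.02584 - 0.001254 = 0.02458 mol.
n(CaCO3) = 0.02458 / 2 = 0.01229 mol.
mass CaCO3 = 0.01229 x 100.09 = 1.230 g, so %CaCO3 = 1.230/1.4682 x 100 = 83.8%.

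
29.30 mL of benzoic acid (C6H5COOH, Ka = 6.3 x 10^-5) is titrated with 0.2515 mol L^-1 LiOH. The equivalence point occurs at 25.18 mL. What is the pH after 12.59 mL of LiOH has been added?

12.59 mL is exactly half the equivalence volume (25.18/2), i.e. the half-equivalence point.
There, n(HA) = n(A^-), so pH = pKa = -log(6.3 x 10^-5) = 4.20.

4.20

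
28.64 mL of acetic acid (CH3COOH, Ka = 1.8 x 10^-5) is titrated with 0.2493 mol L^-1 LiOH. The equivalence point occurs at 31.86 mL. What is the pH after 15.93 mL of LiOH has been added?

4.74

15.93 mL is exactly half the equivalence volume (31.86/2), i.e. the half-equivalence point.
There, n(HA) = n(A^-), so pH = pKa = -log(1.8 x 10^-5) = 4.74.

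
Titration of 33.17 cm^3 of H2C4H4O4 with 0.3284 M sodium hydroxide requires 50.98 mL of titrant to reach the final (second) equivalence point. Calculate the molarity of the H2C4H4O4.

n(NaOH) = 0.3284 x 0.05098 = 0.01674 mol.
At the final (second) equivalence point, 2 mol OH^- react per mol H2C4H4O4, so n(H2C4H4O4) = 0.01674 / 2 = 0.008371 mol.
[H2C4H4O4] = 0.008371 / 0.03317 L = 0.252 M.

0.252 M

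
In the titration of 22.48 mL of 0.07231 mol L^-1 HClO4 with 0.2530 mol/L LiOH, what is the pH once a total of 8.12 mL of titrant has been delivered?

n(acid) = 0.07231 x 0.02248 = 0.001626 mol; n(LiOH) added = 0.2530 x 0.008120 = 0.002054 mol.
Base is in excess by 0.002054 - 0.001626 = 0.0004288 mol in a total volume of 0.03060 L.
[OH^-] = 0.0004288/0.03060 = 0.01401 M, so pOH = 1.85 and pH = 14.00 - 1.85 = 12.15.

12.15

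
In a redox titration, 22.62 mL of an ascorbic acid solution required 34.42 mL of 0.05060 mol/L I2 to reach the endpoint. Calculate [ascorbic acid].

n(I2) = 0.05060 x 0.03442 = 0.001742 mol.
From the balanced equation, 1 mol I2 reacts with 1 mol ascorbic acid, so n(ascorbic acid) = 0.001742 x 1/1 = 0.001742 mol.
[ascorbic acid] = 0.001742 / 0.02262 L = 0.0770 M.

0.0770 M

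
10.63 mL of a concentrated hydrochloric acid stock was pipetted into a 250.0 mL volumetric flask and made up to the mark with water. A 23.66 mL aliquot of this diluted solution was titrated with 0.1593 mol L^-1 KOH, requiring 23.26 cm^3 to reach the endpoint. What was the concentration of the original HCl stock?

n(KOH) = 0.1593 x 0.02326 = 0.003705 mol.
n(HCl) in the aliquot = 0.003705 mol.
[diluted HCl] = 0.003705 / 0.02366 = 0.1566 M.
Dilution factor = 250.0/10.63 = 23.52, so [stock] = 0.1566 x 23.52 = 3.68 M.

3.68 M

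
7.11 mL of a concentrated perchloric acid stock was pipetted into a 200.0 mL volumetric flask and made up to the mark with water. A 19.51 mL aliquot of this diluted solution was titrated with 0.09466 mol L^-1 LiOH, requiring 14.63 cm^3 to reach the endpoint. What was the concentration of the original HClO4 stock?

n(LiOH) = 0.09466 x 0.01463 = 0.001385 mol.
n(HClO4) in the aliquot = 0.001385 mol.
[diluted HClO4] = 0.001385 / 0.01951 = 0.07098 M.
Dilution factor = 200.0/7.110 = 28.13, so [stock] = 0.07098 x 28.13 = 2.00 M.

2.00 M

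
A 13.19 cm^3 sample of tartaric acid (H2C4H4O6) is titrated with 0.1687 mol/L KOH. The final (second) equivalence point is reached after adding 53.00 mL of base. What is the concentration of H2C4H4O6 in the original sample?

n(KOH) = 0.1687 x 0.05300 = 0.008941 mol.
At the final (second) equivalence point, 2 mol OH^- react per mol H2C4H4O6, so n(H2C4H4O6) = 0.008941 / 2 = 0.004471 mol.
[H2C4H4O6] = 0.004471 / 0.01319 L = 0.339 M.

0.339 M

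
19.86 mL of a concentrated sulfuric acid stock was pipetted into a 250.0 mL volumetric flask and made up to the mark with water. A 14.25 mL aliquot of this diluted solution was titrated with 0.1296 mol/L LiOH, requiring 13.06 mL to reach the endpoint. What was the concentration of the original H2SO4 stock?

n(LiOH) = 0.1296 x 0.01306 = 0.001693 mol.
n(H2SO4) in the aliquot = 0.001693 x 1/2 = 0.0008463 mol.
[diluted H2SO4] = 0.0008463 / 0.01425 = 0.05939 M.
Dilution factor = 250.0/19.86 = 12.59, so [stock] = 0.05939 x 12.59 = 0.748 M.

0.748 M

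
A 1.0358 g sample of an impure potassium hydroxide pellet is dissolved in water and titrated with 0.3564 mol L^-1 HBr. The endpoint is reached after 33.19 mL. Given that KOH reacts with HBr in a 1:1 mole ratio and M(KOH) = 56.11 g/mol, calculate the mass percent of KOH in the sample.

64.1%

n(HBr) = 0.3564 x 0.03319 = 0.01183 mol.
n(KOH) = 0.01183 / 1 = 0.01183 mol.
mass of KOH = 0.01183 x 56.11 = 0.6637 g.
% purity = 0.6637 / 1.0358 x 100 = 64.1%.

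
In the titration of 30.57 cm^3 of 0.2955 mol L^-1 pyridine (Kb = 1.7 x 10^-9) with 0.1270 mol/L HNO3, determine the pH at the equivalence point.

n(C5H5N) = 0.2955 x 0.03057 = 0.009033 mol; V(HNO3) at equivalence = 0.009033/0.1270 = 0.07113 L.
At equivalence the base is fully converted to C5H5NH+; total volume = 0.1017 L, so [C5H5NH+] = 0.009033/0.1017 = 0.08882 M.
Ka(C5H5NH+) = Kw/Kb = 1.0e-14 / 1.7 x 10^-9 = 5.88e-6.
[H^+] = sqrt(Ka x [C5H5NH+]) = sqrt(5.88e-6 x 0.08882) = 0.000723 M.
pH = -log(0.000723) = 3.14.

3.14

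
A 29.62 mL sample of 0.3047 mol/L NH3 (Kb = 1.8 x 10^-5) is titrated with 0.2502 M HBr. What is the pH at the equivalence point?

n(NH3) = 0.3047 x 0.02962 = 0.009025 mol; V(HBr) at equivalence = 0.009025/0.2502 = 0.03607 L.
At equivalence the base is fully converted to NH4+; total volume = 0.06569 L, so [NH4+] = 0.009025/0.06569 = 0.1374 M.
Ka(NH4+) = Kw/Kb = 1.0e-14 / 1.8 x 10^-5 = 5.56e-10.
[H^+] = sqrt(Ka x [NH4+]) = sqrt(5.56e-10 x 0.1374) = 8.74e-6 M.
pH = -log(8.74e-6) = 5.06.

5.06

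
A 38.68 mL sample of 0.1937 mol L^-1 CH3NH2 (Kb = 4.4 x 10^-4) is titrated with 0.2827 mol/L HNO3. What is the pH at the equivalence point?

5.79

n(CH3NH2) = 0.1937 x 0.03868 = 0.007492 mol; V(HNO3) at equivalence = 0.007492/0.2827 = 0.02650 L.
At equivalence the base is fully converted to CH3NH3+; total volume = 0.06518 L, so [CH3NH3+] = 0.007492/0.06518 = 0.1149 M.
Ka(CH3NH3+) = Kw/Kb = 1.0e-14 / 4.4 x 10^-4 = 2.27e-11.
[H^+] = sqrt(Ka x [CH3NH3+]) = sqrt(2.27e-11 x 0.1149) = 1.62e-6 M.
pH = -log(1.62e-6) = 5.79.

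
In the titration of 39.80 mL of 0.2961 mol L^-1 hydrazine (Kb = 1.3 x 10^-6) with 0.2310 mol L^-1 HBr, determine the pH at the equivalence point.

n(N2H4) = 0.2961 x 0.03980 = 0.01178 mol; V(HBr) at equivalence = 0.01178/0.2310 = 0.05102 L.
At equivalence the base is fully converted to N2H5+; total volume = 0.09082 L, so [N2H5+] = 0.01178/0.09082 = 0.1298 M.
Ka(N2H5+) = Kw/Kb = 1.0e-14 / 1.3 x 10^-6 = 7.69e-9.
[H^+] = sqrt(Ka x [N2H5+]) = sqrt(7.69e-9 x 0.1298) = 3.16e-5 M.
pH = -log(3.16e-5) = 4.50.

4.50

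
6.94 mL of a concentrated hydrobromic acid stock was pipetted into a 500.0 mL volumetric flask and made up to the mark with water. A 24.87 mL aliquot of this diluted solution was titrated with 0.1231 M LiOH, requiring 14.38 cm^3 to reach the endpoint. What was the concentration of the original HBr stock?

n(LiOH) = 0.1231 x 0.01438 = 0.001770 mol.
n(HBr) in the aliquot = 0.001770 mol.
[diluted HBr] = 0.001770 / 0.02487 = 0.07118 M.
Dilution factor = 500.0/6.940 = 72.05, so [stock] = 0.07118 x 72.05 = 5.13 M.

5.13 M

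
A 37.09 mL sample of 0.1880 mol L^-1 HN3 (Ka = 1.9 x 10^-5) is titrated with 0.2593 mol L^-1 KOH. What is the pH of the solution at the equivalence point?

n(HN3) = 0.1880 x 0.03709 = 0.006973 mol; V(KOH) at equivalence = 0.006973/0.2593 = 0.02689 L.
At equivalence all the acid is converted to N3-; total volume = 0.03709 + 0.02689 = 0.06398 L, so [N3-] = 0.006973/0.06398 = 0.1090 M.
Kb = Kw/Ka = 1.0e-14 / 1.9 x 10^-5 = 5.26e-10.
[OH^-] = sqrt(Kb x [N3-]) = sqrt(5.26e-10 x 0.1090) = 7.57e-6 M.
pOH = 5.12, so pH = 14.00 - 5.12 = 8.88.

8.88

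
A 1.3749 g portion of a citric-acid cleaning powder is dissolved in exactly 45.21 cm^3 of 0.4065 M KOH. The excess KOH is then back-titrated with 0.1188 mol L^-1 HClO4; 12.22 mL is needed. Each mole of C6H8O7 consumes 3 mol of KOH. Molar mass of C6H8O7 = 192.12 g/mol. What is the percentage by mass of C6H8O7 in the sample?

78.8%

Total n(KOH) added = 0.4065 x 0.04521 = 0.01838 mol.
n(HClO4) used = 0.1188 x 0.01222 = 0.001452 mol, which equals the excess n(KOH).
So n(KOH) consumed by the sample = 0.01838 - 0.001452 = 0.01693 mol.
n(C6H8O7) = 0.01693 / 3 = 0.005642 mol.
mass C6H8O7 = 0.005642 x 192.12 = 1.084 g, so %C6H8O7 = 1.084/1.3749 x 100 = 78.8%.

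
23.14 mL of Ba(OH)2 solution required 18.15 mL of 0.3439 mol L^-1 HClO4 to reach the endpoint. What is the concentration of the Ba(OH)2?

0.135 M

n(HClO4) delivered = 0.3439 x 0.01815 = 0.006242 mol.
The reaction is 1 Ba(OH)2 + 2 HClO4, so n(Ba(OH)2) = 0.006242 x 1/2 = 0.003121 mol.
[Ba(OH)2] = 0.003121 mol / 0.02314 L = 0.135 M.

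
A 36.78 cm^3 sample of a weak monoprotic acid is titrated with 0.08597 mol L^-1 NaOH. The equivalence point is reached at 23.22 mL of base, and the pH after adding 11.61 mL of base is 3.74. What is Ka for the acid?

1.8 x 10^-4

11.61 mL is half of the equivalence volume, so this is the half-equivalence point where [HA] = [A^-].
At half-equivalence pH = pKa, so pKa = 3.74.
Ka = 10^(-3.74) = 1.8 x 10^-4.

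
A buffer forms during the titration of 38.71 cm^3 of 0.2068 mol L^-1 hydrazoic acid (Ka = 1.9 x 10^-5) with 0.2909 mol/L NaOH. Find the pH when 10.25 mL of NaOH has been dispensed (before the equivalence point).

4.49

Initial n(HN3) = 0.2068 x 0.03871 = 0.008005 mol.
n(NaOH) added = 0.2909 x 0.01025 = 0.002982 mol, converting that many moles of HN3 to N3-.
Remaining n(HN3) = 0.005024 mol; n(N3-) = 0.002982 mol.
By Henderson-Hasselbalch, pH = pKa + log([A^-]/[HA]) = 4.72 + log(0.002982/0.005024) = 4.72 + (-0.23) = 4.49.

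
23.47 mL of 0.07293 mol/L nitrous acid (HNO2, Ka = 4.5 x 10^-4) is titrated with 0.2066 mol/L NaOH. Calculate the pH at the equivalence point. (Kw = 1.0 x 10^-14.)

8.04

n(HNO2) = 0.07293 x 0.02347 = 0.001712 mol; V(NaOH) at equivalence = 0.001712/0.2066 = 0.008285 L.
At equivalence all the acid is converted to NO2-; total volume = 0.02347 + 0.008285 = 0.03175 L, so [NO2-] = 0.001712/0.03175 = 0.05390 M.
Kb = Kw/Ka = 1.0e-14 / 4.5 x 10^-4 = 2.22e-11.
[OH^-] = sqrt(Kb x [NO2-]) = sqrt(2.22e-11 x 0.05390) = 1.09e-6 M.
pOH = 5.96, so pH = 14.00 - 5.96 = 8.04.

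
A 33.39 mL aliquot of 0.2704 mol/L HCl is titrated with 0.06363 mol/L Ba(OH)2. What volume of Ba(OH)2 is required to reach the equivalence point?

70.9 mL

n(HCl) = 0.2704 mol/L x 0.03339 L = 0.009029 mol.
The neutralisation is 2 HCl : 1 Ba(OH)2, so n(Ba(OH)2) = 0.009029 x 1/2 = 0.004514 mol.
V(Ba(OH)2) = 0.004514 / 0.06363 = 0.07095 L = 70.9 mL.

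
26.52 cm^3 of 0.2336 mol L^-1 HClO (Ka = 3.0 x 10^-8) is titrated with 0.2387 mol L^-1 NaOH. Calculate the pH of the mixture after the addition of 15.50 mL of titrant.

7.69

Initial n(HClO) = 0.2336 x 0.02652 = 0.006195 mol.
n(NaOH) added = 0.2387 x 0.01550 = 0.003700 mol, converting that many moles of HClO to ClO-.
Remaining n(HClO) = 0.002495 mol; n(ClO-) = 0.003700 mol.
By Henderson-Hasselbalch, pH = pKa + log([A^-]/[HA]) = 7.52 + log(0.003700/0.002495) = 7.52 + (+0.17) = 7.69.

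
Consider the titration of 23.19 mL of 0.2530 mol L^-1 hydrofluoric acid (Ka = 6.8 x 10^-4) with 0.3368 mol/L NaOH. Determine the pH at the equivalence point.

n(HF) = 0.2530 x 0.02319 = 0.005867 mol; V(NaOH) at equivalence = 0.005867/0.3368 = 0.01742 L.
At equivalence all the acid is converted to F-; total volume = 0.02319 + 0.01742 = 0.04061 L, so [F-] = 0.005867/0.04061 = 0.1445 M.
Kb = Kw/Ka = 1.0e-14 / 6.8 x 10^-4 = 1.47e-11.
[OH^-] = sqrt(Kb x [F-]) = sqrt(1.47e-11 x 0.1445) = 1.46e-6 M.
pOH = 5.84, so pH = 14.00 - 5.84 = 8.16.

8.16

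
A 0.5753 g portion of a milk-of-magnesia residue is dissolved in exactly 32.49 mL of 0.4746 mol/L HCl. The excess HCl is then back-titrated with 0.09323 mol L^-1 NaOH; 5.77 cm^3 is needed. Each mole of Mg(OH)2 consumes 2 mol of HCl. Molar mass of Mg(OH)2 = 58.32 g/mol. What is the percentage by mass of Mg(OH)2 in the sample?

75.4%

Total n(HCl) added = 0.4746 x 0.03249 = 0.01542 mol.
n(NaOH) used = 0.09323 x 0.005770 = 0.0005379 mol, which equals the excess n(HCl).
So n(HCl) consumed by the sample = 0.01542 - 0.0005379 = 0.01488 mol.
n(Mg(OH)2) = 0.01488 / 2 = 0.007441 mol.
mass Mg(OH)2 = 0.007441 x 58.32 = 0.4340 g, so %Mg(OH)2 = 0.4340/0.5753 x 100 = 75.4%.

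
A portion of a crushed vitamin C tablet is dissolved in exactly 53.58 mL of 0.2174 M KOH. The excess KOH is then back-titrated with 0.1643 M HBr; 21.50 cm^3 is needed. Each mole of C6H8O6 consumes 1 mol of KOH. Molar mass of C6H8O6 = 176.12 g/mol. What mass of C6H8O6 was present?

1.43 g

Total n(KOH) added = 0.2174 x 0.05358 = 0.01165 mol.
n(HBr) used = 0.1643 x 0.02150 = 0.003532 mol, which equals the excess n(KOH).
So n(KOH) consumed by the sample = 0.01165 - 0.003532 = 0.008116 mol.
n(C6H8O6) = 0.008116 / 1 = 0.008116 mol.
mass = 0.008116 mol x 176.12 g/mol = 1.43 g.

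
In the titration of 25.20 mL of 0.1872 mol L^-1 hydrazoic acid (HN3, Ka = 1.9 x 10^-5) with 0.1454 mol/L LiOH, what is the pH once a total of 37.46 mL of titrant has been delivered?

n(acid) = 0.1872 x 0.02520 = 0.004717 mol; n(LiOH) added = 0.1454 x 0.03746 = 0.005447 mol.
Base is in excess by 0.005447 - 0.004717 = 0.0007292 mol in a total volume of 0.06266 L.
[OH^-] = 0.0007292/0.06266 = 0.01164 M, so pOH = 1.93 and pH = 14.00 - 1.93 = 12.07.

12.07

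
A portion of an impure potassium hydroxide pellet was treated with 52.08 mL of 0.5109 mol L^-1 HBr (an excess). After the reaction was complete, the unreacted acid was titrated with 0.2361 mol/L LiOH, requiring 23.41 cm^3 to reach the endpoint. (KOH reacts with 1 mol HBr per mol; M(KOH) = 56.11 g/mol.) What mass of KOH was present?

1.18 g

Total n(HBr) added = 0.5109 x 0.05208 = 0.02661 mol.
n(LiOH) used = 0.2361 x 0.02341 = 0.005527 mol, which equals the excess n(HBr).
So n(HBr) consumed by the sample = 0.02661 - 0.005527 = 0.02108 mol.
n(KOH) = 0.02108 / 1 = 0.02108 mol.
mass = 0.02108 mol x 56.11 g/mol = 1.18 g.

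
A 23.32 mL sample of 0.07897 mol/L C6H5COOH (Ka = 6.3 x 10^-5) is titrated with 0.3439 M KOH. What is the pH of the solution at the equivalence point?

n(C6H5COOH) = 0.07897 x 0.02332 = 0.001842 mol; V(KOH) at equivalence = 0.001842/0.3439 = 0.005355 L.
At equivalence all the acid is converted to C6H5COO-; total volume = 0.02332 + 0.005355 = 0.02867 L, so [C6H5COO-] = 0.001842/0.02867 = 0.06422 M.
Kb = Kw/Ka = 1.0e-14 / 6.3 x 10^-5 = 1.59e-10.
[OH^-] = sqrt(Kb x [C6H5COO-]) = sqrt(1.59e-10 x 0.06422) = 3.19e-6 M.
pOH = 5.50, so pH = 14.00 - 5.50 = 8.50.

8.50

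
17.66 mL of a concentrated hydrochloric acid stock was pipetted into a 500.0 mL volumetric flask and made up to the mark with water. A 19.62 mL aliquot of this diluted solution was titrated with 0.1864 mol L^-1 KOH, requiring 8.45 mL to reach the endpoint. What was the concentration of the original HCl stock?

2.27 M

n(KOH) = 0.1864 x 0.008450 = 0.001575 mol.
n(HCl) in the aliquot = 0.001575 mol.
[diluted HCl] = 0.001575 / 0.01962 = 0.08028 M.
Dilution factor = 500.0/17.66 = 28.31, so [stock] = 0.08028 x 28.31 = 2.27 M.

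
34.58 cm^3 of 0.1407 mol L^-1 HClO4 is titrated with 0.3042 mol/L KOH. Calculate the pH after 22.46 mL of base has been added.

n(acid) = 0.1407 x 0.03458 = 0.004865 mol; n(KOH) added = 0.3042 x 0.02246 = 0.006832 mol.
Base is in excess by 0.006832 - 0.004865 = 0.001967 mol in a total volume of 0.05704 L.
[OH^-] = 0.001967/0.05704 = 0.03448 M, so pOH = 1.46 and pH = 14.00 - 1.46 = 12.54.

12.54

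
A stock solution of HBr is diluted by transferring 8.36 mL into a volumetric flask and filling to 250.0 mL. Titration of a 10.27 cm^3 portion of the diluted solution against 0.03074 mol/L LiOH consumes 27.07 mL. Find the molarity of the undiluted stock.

n(LiOH) = 0.03074 x 0.02707 = 0.0008321 mol.
n(HBr) in the aliquot = 0.0008321 mol.
[diluted HBr] = 0.0008321 / 0.01027 = 0.08103 M.
Dilution factor = 250.0/8.360 = 29.90, so [stock] = 0.08103 x 29.90 = 2.42 M.

2.42 M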